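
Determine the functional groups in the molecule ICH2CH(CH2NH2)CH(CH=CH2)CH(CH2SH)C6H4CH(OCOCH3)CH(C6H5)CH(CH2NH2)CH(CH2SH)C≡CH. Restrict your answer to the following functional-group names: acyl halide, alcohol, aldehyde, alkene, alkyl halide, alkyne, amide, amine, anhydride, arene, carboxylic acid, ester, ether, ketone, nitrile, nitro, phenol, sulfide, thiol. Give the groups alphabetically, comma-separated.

Reading the structure from left to right:
  ICH2: halogen on an sp³ carbon → alkyl halide.
  CH(CH2NH2): pendant –CH2NH2: N on sp³ C, no adjacent C=O → amine.
  CH(CH=CH2): pendant –CH=CH2: C=C double bond → alkene.
  CH(CH2SH): pendant –CH2SH → thiol.
  C6H4: para-disubstituted benzene ring → arene.
  CH(OCOCH3): pendant –OC(=O)CH3: an acyloxy group → ester.
  CH(C6H5): pendant –C6H5: benzene ring → arene.
  CH(CH2NH2): pendant –CH2NH2: N on sp³ C, no adjacent C=O → amine.
  CH(CH2SH): pendant –CH2SH → thiol.
  C≡CH: C≡C triple bond → alkyne.

alkene, alkyl halide, alkyne, amine, arene, ester, thiol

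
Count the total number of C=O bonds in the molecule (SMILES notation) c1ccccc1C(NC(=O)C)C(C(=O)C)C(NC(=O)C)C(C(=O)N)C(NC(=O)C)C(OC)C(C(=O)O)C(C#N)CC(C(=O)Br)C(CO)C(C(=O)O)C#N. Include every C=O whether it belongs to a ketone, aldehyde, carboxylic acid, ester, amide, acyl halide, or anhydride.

CH(NHCOCH3): amide, 1 C=O (running total 1).
CH(COCH3): ketone, 1 C=O (running total 2).
CH(NHCOCH3): amide, 1 C=O (running total 3).
CH(CONH2): amide, 1 C=O (running total 4).
CH(NHCOCH3): amide, 1 C=O (running total 5).
CH(COOH): carboxylic acid, 1 C=O (running total 6).
CH(COBr): acyl halide, 1 C=O (running total 7).
CH(COOH): carboxylic acid, 1 C=O (running total 8).

8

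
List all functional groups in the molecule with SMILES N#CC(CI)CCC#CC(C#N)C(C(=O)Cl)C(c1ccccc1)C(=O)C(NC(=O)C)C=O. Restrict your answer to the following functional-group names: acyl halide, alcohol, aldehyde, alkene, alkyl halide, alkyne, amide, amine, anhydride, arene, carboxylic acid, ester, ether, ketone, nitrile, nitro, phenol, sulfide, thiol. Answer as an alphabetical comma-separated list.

Taking each segment in turn:
  N≡C: N≡C–: carbon triple-bonded to nitrogen → nitrile.
  CH(CH2I): pendant –CH2X: halogen on sp³ carbon → alkyl halide.
  C≡C: C≡C triple bond → alkyne.
  CH(CN): pendant –C≡N: nitrile.
  CH(COCl): pendant –C(=O)X: carbonyl C bonded to C and halogen → acyl halide.
  CH(C6H5): pendant –C6H5: benzene ring → arene.
  CO: –C(=O)– with carbon on both sides → ketone.
  CH(NHCOCH3): pendant –NHC(=O)CH3: N bonded to a carbonyl → amide (not amine).
  CHO: terminal –CHO: carbonyl C bonded to H and C → aldehyde.

acyl halide, aldehyde, alkyl halide, alkyne, amide, arene, ketone, nitrile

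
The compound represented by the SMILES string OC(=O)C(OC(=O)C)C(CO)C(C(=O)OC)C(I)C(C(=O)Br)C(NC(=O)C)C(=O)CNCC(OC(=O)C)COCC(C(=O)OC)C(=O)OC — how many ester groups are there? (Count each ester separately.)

–COOH: carbonyl C bonded to –OH and C → carboxylic acid (the –OH is not a separate alcohol).
pendant –OC(=O)CH3: an acyloxy group → ester.
pendant –CH2OH on an sp³ backbone C → alcohol.
pendant –COOCH3: carbonyl C bonded to C and –OCH3 → ester.
halogen on an sp³ carbon → alkyl halide.
pendant –C(=O)X: carbonyl C bonded to C and halogen → acyl halide.
pendant –NHC(=O)CH3: N bonded to a carbonyl → amide (not amine).
–C(=O)– with carbon on both sides → ketone.
C–N–C with sp³ carbons and no adjacent C=O → amine (secondary).
pendant –OC(=O)CH3: an acyloxy group → ester.
C–O–C with sp³ carbons on both sides and no adjacent C=O → ether.
pendant –COOCH3: carbonyl C bonded to C and –OCH3 → ester.
–C(=O)OCH3: carbonyl C bonded to C and to –OCH3 → ester (not ketone + ether).
Ester appears at: CH(OCOCH3), CH(COOCH3), CH(OCOCH3), CH(COOCH3), COOCH3 → 5.

5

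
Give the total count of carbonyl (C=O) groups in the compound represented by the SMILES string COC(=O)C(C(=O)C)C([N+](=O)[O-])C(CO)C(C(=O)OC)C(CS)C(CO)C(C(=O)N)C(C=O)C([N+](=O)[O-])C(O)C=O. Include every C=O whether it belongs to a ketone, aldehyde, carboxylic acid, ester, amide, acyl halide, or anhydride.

6

CH3OOC: ester, 1 C=O (running total 1).
CH(COCH3): ketone, 1 C=O (running total 2).
CH(COOCH3): ester, 1 C=O (running total 3).
CH(CONH2): amide, 1 C=O (running total 4).
CH(CHO): aldehyde, 1 C=O (running total 5).
CHO: aldehyde, 1 C=O (running total 6).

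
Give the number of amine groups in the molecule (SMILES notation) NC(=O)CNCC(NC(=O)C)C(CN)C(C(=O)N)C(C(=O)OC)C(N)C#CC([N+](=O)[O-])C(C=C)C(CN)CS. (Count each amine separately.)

Working along the chain:
  H2NCO: –C(=O)NH2: carbonyl C bonded to C and to N → amide (the N is not a separate amine).
  CH2NHCH2: C–N–C with sp³ carbons and no adjacent C=O → amine (secondary).
  CH(NHCOCH3): pendant –NHC(=O)CH3: N bonded to a carbonyl → amide (not amine).
  CH(CH2NH2): pendant –CH2NH2: N on sp³ C, no adjacent C=O → amine.
  CH(CONH2): pendant –CONH2: carbonyl C bonded to C and N → amide.
  CH(COOCH3): pendant –COOCH3: carbonyl C bonded to C and –OCH3 → ester.
  CH(NH2): –NH2 on an sp³ carbon with no adjacent C=O → amine.
  C≡C: C≡C triple bond → alkyne.
  CH(NO2): –NO2 on an sp³ carbon → nitro (the N=O is not a carbonyl).
  CH(CH=CH2): pendant –CH=CH2: C=C double bond → alkene.
  CH(CH2NH2): pendant –CH2NH2: N on sp³ C, no adjacent C=O → amine.
  CH2SH: –SH on an sp³ carbon → thiol.
Amine appears at: CH2NHCH2, CH(CH2NH2), CH(NH2), CH(CH2NH2) → 4.

4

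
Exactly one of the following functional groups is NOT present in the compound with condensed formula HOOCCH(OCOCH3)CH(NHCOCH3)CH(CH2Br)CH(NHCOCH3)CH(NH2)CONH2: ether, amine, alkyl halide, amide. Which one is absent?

ether

amide: present (CH(NHCOCH3) — pendant –NHC(=O)CH3: N bonded to a carbonyl → amide (not amine)).
amine: present (CH(NH2) — –NH2 on an sp³ carbon with no adjacent C=O → amine).
alkyl halide: present (CH(CH2Br) — pendant –CH2X: halogen on sp³ carbon → alkyl halide).
ether: absent. In CH(OCOCH3), the C–O–C oxygen is adjacent to a C=O, so it belongs to an ester, not an ether.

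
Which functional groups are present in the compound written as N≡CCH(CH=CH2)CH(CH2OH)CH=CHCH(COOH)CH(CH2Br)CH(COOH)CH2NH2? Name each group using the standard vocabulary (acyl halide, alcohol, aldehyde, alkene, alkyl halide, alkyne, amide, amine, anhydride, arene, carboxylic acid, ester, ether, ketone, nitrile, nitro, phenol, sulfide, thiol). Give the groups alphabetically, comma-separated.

alcohol, alkene, alkyl halide, amine, carboxylic acid, nitrile

N≡C–: carbon triple-bonded to nitrogen → nitrile.
pendant –CH=CH2: C=C double bond → alkene.
pendant –CH2OH on an sp³ backbone C → alcohol.
C=C double bond → alkene.
pendant –COOH: carbonyl C bonded to C and –OH → carboxylic acid.
pendant –CH2X: halogen on sp³ carbon → alkyl halide.
pendant –COOH: carbonyl C bonded to C and –OH → carboxylic acid.
–NH2 on an sp³ carbon with no adjacent C=O → amine.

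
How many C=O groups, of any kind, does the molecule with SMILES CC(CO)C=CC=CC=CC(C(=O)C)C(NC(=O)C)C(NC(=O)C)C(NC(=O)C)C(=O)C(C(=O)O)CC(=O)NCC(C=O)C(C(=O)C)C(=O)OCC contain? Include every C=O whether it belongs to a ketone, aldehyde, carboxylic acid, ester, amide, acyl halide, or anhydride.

10

CH(COCH3): ketone, 1 C=O (running total 1).
CH(NHCOCH3): amide, 1 C=O (running total 2).
CH(NHCOCH3): amide, 1 C=O (running total 3).
CH(NHCOCH3): amide, 1 C=O (running total 4).
CO: ketone, 1 C=O (running total 5).
CH(COOH): carboxylic acid, 1 C=O (running total 6).
CH2CONHCH2: amide, 1 C=O (running total 7).
CH(CHO): aldehyde, 1 C=O (running total 8).
CH(COCH3): ketone, 1 C=O (running total 9).
COOCH2CH3: ester, 1 C=O (running total 10).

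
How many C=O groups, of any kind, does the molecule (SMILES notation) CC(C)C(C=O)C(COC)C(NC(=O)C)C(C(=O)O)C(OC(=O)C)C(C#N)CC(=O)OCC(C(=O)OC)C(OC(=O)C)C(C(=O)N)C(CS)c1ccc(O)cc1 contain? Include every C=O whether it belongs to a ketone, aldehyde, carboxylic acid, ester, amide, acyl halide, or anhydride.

8

CH(CHO): aldehyde, 1 C=O (running total 1).
CH(NHCOCH3): amide, 1 C=O (running total 2).
CH(COOH): carboxylic acid, 1 C=O (running total 3).
CH(OCOCH3): ester, 1 C=O (running total 4).
CH2COOCH2: ester, 1 C=O (running total 5).
CH(COOCH3): ester, 1 C=O (running total 6).
CH(OCOCH3): ester, 1 C=O (running total 7).
CH(CONH2): amide, 1 C=O (running total 8).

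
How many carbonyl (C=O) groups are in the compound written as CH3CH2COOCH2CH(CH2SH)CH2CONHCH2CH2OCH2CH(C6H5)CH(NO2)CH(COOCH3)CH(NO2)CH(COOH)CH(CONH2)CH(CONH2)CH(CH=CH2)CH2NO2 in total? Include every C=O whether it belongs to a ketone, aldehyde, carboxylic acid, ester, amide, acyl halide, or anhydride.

CH2COOCH2: ester, 1 C=O (running total 1).
CH2CONHCH2: amide, 1 C=O (running total 2).
CH(COOCH3): ester, 1 C=O (running total 3).
CH(COOH): carboxylic acid, 1 C=O (running total 4).
CH(CONH2): amide, 1 C=O (running total 5).
CH(CONH2): amide, 1 C=O (running total 6).

6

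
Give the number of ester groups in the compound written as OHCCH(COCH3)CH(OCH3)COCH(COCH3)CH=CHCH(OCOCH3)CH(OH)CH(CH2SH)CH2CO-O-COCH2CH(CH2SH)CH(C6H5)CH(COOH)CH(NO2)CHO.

1

Working along the chain:
  OHC: terminal –CHO: carbonyl C bonded to H and C → aldehyde.
  CH(COCH3): pendant –COCH3: carbonyl C bonded to two carbons → ketone.
  CH(OCH3): pendant –OCH3: C–O–C with sp³ C, no adjacent C=O → ether.
  CO: –C(=O)– with carbon on both sides → ketone.
  CH(COCH3): pendant –COCH3: carbonyl C bonded to two carbons → ketone.
  CH=CH: C=C double bond → alkene.
  CH(OCOCH3): pendant –OC(=O)CH3: an acyloxy group → ester.
  CH(OH): –OH on an sp³ carbon → alcohol (secondary).
  CH(CH2SH): pendant –CH2SH → thiol.
  CH2CO-O-COCH2: two acyl groups sharing one oxygen, –C(=O)–O–C(=O)– → anhydride.
  CH(CH2SH): pendant –CH2SH → thiol.
  CH(C6H5): pendant –C6H5: benzene ring → arene.
  CH(COOH): pendant –COOH: carbonyl C bonded to C and –OH → carboxylic acid.
  CH(NO2): –NO2 on an sp³ carbon → nitro (the N=O is not a carbonyl).
  CHO: terminal –CHO: carbonyl C bonded to H and C → aldehyde.
Ester appears at: CH(OCOCH3) → 1.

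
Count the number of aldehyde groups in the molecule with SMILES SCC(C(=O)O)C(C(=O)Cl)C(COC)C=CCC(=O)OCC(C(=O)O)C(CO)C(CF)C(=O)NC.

0

–SH on an sp³ carbon → thiol.
pendant –COOH: carbonyl C bonded to C and –OH → carboxylic acid.
pendant –C(=O)X: carbonyl C bonded to C and halogen → acyl halide.
pendant –CH2OCH3: C–O–C linkage → ether.
C=C double bond → alkene.
–C(=O)–O–C with C on the carbonyl side → ester.
pendant –COOH: carbonyl C bonded to C and –OH → carboxylic acid.
pendant –CH2OH on an sp³ backbone C → alcohol.
pendant –CH2X: halogen on sp³ carbon → alkyl halide.
–C(=O)NHCH3: carbonyl C bonded to C and to N → amide (the N is not an amine).
No segment is a aldehyde: CH(COOH) is carboxylic acid, not aldehyde; CH(COCl) is acyl halide, not aldehyde; CH2COOCH2 is ester, not aldehyde. → 0.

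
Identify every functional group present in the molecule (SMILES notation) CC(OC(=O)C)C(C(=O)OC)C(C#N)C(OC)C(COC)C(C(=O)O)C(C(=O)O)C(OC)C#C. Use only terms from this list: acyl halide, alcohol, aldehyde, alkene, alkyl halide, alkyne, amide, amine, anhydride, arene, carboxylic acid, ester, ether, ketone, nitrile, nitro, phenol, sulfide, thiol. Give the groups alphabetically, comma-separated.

Reading the structure from left to right:
  CH(OCOCH3): pendant –OC(=O)CH3: an acyloxy group → ester.
  CH(COOCH3): pendant –COOCH3: carbonyl C bonded to C and –OCH3 → ester.
  CH(CN): pendant –C≡N: nitrile.
  CH(OCH3): pendant –OCH3: C–O–C with sp³ C, no adjacent C=O → ether.
  CH(CH2OCH3): pendant –CH2OCH3: C–O–C linkage → ether.
  CH(COOH): pendant –COOH: carbonyl C bonded to C and –OH → carboxylic acid.
  CH(COOH): pendant –COOH: carbonyl C bonded to C and –OH → carboxylic acid.
  CH(OCH3): pendant –OCH3: C–O–C with sp³ C, no adjacent C=O → ether.
  C≡CH: C≡C triple bond → alkyne.

alkyne, carboxylic acid, ester, ether, nitrile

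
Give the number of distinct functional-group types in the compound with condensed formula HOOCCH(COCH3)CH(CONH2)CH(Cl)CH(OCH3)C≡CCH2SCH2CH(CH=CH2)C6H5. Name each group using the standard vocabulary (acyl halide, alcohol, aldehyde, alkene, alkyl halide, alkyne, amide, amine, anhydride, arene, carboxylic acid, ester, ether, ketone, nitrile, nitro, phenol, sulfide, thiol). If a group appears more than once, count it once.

–COOH: carbonyl C bonded to –OH and C → carboxylic acid (the –OH is not a separate alcohol).
pendant –COCH3: carbonyl C bonded to two carbons → ketone.
pendant –CONH2: carbonyl C bonded to C and N → amide.
halogen on an sp³ carbon → alkyl halide.
pendant –OCH3: C–O–C with sp³ C, no adjacent C=O → ether.
C≡C triple bond → alkyne.
C–S–C linkage → sulfide (thioether).
pendant –CH=CH2: C=C double bond → alkene.
–C6H5 phenyl ring → arene.
Distinct types present: alkene, alkyl halide, alkyne, amide, arene, carboxylic acid, ether, ketone, sulfide.

9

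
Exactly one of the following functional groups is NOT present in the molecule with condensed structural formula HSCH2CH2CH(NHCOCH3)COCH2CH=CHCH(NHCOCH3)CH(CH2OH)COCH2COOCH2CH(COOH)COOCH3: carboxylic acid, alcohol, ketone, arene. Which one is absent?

alcohol: present (CH(CH2OH) — pendant –CH2OH on an sp³ backbone C → alcohol).
carboxylic acid: present (CH(COOH) — pendant –COOH: carbonyl C bonded to C and –OH → carboxylic acid).
ketone: present (CO — –C(=O)– with carbon on both sides → ketone).
arene: no segment matches this pattern.

arene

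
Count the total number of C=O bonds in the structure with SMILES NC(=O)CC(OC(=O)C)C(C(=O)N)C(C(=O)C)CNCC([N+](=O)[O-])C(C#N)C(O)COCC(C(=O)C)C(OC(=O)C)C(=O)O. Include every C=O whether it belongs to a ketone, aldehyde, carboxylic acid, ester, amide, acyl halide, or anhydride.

7

H2NCO: amide, 1 C=O (running total 1).
CH(OCOCH3): ester, 1 C=O (running total 2).
CH(CONH2): amide, 1 C=O (running total 3).
CH(COCH3): ketone, 1 C=O (running total 4).
CH(COCH3): ketone, 1 C=O (running total 5).
CH(OCOCH3): ester, 1 C=O (running total 6).
COOH: carboxylic acid, 1 C=O (running total 7).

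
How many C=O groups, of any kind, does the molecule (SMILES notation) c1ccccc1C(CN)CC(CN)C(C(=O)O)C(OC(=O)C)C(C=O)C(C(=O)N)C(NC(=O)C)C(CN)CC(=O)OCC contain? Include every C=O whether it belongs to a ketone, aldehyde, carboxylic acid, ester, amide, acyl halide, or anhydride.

CH(COOH): carboxylic acid, 1 C=O (running total 1).
CH(OCOCH3): ester, 1 C=O (running total 2).
CH(CHO): aldehyde, 1 C=O (running total 3).
CH(CONH2): amide, 1 C=O (running total 4).
CH(NHCOCH3): amide, 1 C=O (running total 5).
COOCH2CH3: ester, 1 C=O (running total 6).

6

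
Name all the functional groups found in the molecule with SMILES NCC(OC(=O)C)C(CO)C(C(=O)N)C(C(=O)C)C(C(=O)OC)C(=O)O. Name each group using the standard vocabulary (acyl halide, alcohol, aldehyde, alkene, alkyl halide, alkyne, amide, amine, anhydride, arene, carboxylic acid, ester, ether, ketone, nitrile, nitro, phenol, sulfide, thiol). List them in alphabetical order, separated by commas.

Taking each segment in turn:
  H2NCH2: –NH2 on an sp³ carbon with no adjacent C=O → amine.
  CH(OCOCH3): pendant –OC(=O)CH3: an acyloxy group → ester.
  CH(CH2OH): pendant –CH2OH on an sp³ backbone C → alcohol.
  CH(CONH2): pendant –CONH2: carbonyl C bonded to C and N → amide.
  CH(COCH3): pendant –COCH3: carbonyl C bonded to two carbons → ketone.
  CH(COOCH3): pendant –COOCH3: carbonyl C bonded to C and –OCH3 → ester.
  COOH: –COOH: carbonyl C bonded to –OH and C → carboxylic acid (the –OH is not a separate alcohol).

alcohol, amide, amine, carboxylic acid, ester, ketone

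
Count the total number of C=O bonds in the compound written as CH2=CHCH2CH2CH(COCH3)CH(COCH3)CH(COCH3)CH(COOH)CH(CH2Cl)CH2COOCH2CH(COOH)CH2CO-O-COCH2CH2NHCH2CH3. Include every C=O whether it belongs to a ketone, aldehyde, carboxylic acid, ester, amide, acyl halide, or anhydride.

CH(COCH3): ketone, 1 C=O (running total 1).
CH(COCH3): ketone, 1 C=O (running total 2).
CH(COCH3): ketone, 1 C=O (running total 3).
CH(COOH): carboxylic acid, 1 C=O (running total 4).
CH2COOCH2: ester, 1 C=O (running total 5).
CH(COOH): carboxylic acid, 1 C=O (running total 6).
CH2CO-O-COCH2: anhydride, 2 C=O (running total 8).

8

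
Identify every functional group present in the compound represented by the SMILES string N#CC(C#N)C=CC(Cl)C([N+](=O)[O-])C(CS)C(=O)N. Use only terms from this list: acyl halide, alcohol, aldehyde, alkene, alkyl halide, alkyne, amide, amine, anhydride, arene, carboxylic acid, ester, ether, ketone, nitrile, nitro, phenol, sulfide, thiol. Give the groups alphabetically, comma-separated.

N≡C–: carbon triple-bonded to nitrogen → nitrile.
pendant –C≡N: nitrile.
C=C double bond → alkene.
halogen on an sp³ carbon → alkyl halide.
–NO2 on an sp³ carbon → nitro (the N=O is not a carbonyl).
pendant –CH2SH → thiol.
–C(=O)NH2: carbonyl C bonded to C and to N → amide (the N is not a separate amine).

alkene, alkyl halide, amide, nitrile, nitro, thiol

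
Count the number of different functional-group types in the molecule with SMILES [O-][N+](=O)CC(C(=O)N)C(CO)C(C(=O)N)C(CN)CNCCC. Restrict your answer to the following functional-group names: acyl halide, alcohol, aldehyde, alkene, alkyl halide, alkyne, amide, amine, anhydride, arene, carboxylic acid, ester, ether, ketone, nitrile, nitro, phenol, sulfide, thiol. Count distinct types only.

4

Working along the chain:
  O2NCH2: –NO2 on carbon → nitro group.
  CH(CONH2): pendant –CONH2: carbonyl C bonded to C and N → amide.
  CH(CH2OH): pendant –CH2OH on an sp³ backbone C → alcohol.
  CH(CONH2): pendant –CONH2: carbonyl C bonded to C and N → amide.
  CH(CH2NH2): pendant –CH2NH2: N on sp³ C, no adjacent C=O → amine.
  CH2NHCH2: C–N–C with sp³ carbons and no adjacent C=O → amine (secondary).
Distinct types present: alcohol, amide, amine, nitro.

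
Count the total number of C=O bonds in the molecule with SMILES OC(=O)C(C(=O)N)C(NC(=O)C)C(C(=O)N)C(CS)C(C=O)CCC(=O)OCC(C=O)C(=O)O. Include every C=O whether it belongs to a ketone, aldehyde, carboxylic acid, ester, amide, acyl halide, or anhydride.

HOOC: carboxylic acid, 1 C=O (running total 1).
CH(CONH2): amide, 1 C=O (running total 2).
CH(NHCOCH3): amide, 1 C=O (running total 3).
CH(CONH2): amide, 1 C=O (running total 4).
CH(CHO): aldehyde, 1 C=O (running total 5).
CH2COOCH2: ester, 1 C=O (running total 6).
CH(CHO): aldehyde, 1 C=O (running total 7).
COOH: carboxylic acid, 1 C=O (running total 8).

8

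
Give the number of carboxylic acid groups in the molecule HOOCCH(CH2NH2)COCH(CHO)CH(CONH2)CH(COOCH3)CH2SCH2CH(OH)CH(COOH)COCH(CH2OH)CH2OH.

2

Working along the chain:
  HOOC: –COOH: carbonyl C bonded to –OH and C → carboxylic acid (the –OH is not a separate alcohol).
  CH(CH2NH2): pendant –CH2NH2: N on sp³ C, no adjacent C=O → amine.
  CO: –C(=O)– with carbon on both sides → ketone.
  CH(CHO): pendant –CHO: carbonyl C bonded to C and H → aldehyde.
  CH(CONH2): pendant –CONH2: carbonyl C bonded to C and N → amide.
  CH(COOCH3): pendant –COOCH3: carbonyl C bonded to C and –OCH3 → ester.
  CH2SCH2: C–S–C linkage → sulfide (thioether).
  CH(OH): –OH on an sp³ carbon → alcohol (secondary).
  CH(COOH): pendant –COOH: carbonyl C bonded to C and –OH → carboxylic acid.
  CO: –C(=O)– with carbon on both sides → ketone.
  CH(CH2OH): pendant –CH2OH on an sp³ backbone C → alcohol.
  CH2OH: –OH on an sp³ carbon → alcohol.
Carboxylic acid appears at: HOOC, CH(COOH) → 2.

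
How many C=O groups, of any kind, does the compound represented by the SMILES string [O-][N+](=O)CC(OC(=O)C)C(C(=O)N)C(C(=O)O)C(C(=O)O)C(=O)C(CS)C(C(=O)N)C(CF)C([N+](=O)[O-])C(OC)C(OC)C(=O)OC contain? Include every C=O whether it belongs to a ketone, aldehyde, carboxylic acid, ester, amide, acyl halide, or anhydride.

CH(OCOCH3): ester, 1 C=O (running total 1).
CH(CONH2): amide, 1 C=O (running total 2).
CH(COOH): carboxylic acid, 1 C=O (running total 3).
CH(COOH): carboxylic acid, 1 C=O (running total 4).
CO: ketone, 1 C=O (running total 5).
CH(CONH2): amide, 1 C=O (running total 6).
COOCH3: ester, 1 C=O (running total 7).

7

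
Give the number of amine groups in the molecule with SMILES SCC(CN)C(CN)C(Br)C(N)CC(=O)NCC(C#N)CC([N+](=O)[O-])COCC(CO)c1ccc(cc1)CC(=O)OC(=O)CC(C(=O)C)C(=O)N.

3

Working along the chain:
  HSCH2: –SH on an sp³ carbon → thiol.
  CH(CH2NH2): pendant –CH2NH2: N on sp³ C, no adjacent C=O → amine.
  CH(CH2NH2): pendant –CH2NH2: N on sp³ C, no adjacent C=O → amine.
  CH(Br): halogen on an sp³ carbon → alkyl halide.
  CH(NH2): –NH2 on an sp³ carbon with no adjacent C=O → amine.
  CH2CONHCH2: –C(=O)–N– linkage → amide (the N is not an amine).
  CH(CN): pendant –C≡N: nitrile.
  CH(NO2): –NO2 on an sp³ carbon → nitro (the N=O is not a carbonyl).
  CH2OCH2: C–O–C with sp³ carbons on both sides and no adjacent C=O → ether.
  CH(CH2OH): pendant –CH2OH on an sp³ backbone C → alcohol.
  C6H4: para-disubstituted benzene ring → arene.
  CH2CO-O-COCH2: two acyl groups sharing one oxygen, –C(=O)–O–C(=O)– → anhydride.
  CH(COCH3): pendant –COCH3: carbonyl C bonded to two carbons → ketone.
  CONH2: –C(=O)NH2: carbonyl C bonded to C and to N → amide (the N is not a separate amine).
Amine appears at: CH(CH2NH2), CH(CH2NH2), CH(NH2) → 3.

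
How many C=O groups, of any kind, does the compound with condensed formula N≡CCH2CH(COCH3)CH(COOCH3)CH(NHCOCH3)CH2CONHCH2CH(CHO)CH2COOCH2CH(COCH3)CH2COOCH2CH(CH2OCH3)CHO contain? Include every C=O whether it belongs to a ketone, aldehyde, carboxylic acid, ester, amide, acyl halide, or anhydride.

CH(COCH3): ketone, 1 C=O (running total 1).
CH(COOCH3): ester, 1 C=O (running total 2).
CH(NHCOCH3): amide, 1 C=O (running total 3).
CH2CONHCH2: amide, 1 C=O (running total 4).
CH(CHO): aldehyde, 1 C=O (running total 5).
CH2COOCH2: ester, 1 C=O (running total 6).
CH(COCH3): ketone, 1 C=O (running total 7).
CH2COOCH2: ester, 1 C=O (running total 8).
CHO: aldehyde, 1 C=O (running total 9).

9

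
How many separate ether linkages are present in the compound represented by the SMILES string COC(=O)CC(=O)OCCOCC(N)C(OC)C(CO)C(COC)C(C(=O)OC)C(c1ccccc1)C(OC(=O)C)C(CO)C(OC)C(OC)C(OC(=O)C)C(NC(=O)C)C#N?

5

CH3O–C(=O)–: carbonyl C bonded to C and to –OCH3 → ester (not ketone + ether).
–C(=O)–O–C with C on the carbonyl side → ester.
C–O–C with sp³ carbons on both sides and no adjacent C=O → ether.
–NH2 on an sp³ carbon with no adjacent C=O → amine.
pendant –OCH3: C–O–C with sp³ C, no adjacent C=O → ether.
pendant –CH2OH on an sp³ backbone C → alcohol.
pendant –CH2OCH3: C–O–C linkage → ether.
pendant –COOCH3: carbonyl C bonded to C and –OCH3 → ester.
pendant –C6H5: benzene ring → arene.
pendant –OC(=O)CH3: an acyloxy group → ester.
pendant –CH2OH on an sp³ backbone C → alcohol.
pendant –OCH3: C–O–C with sp³ C, no adjacent C=O → ether.
pendant –OCH3: C–O–C with sp³ C, no adjacent C=O → ether.
pendant –OC(=O)CH3: an acyloxy group → ester.
pendant –NHC(=O)CH3: N bonded to a carbonyl → amide (not amine).
–C≡N: carbon triple-bonded to nitrogen → nitrile.
Ether appears at: CH2OCH2, CH(OCH3), CH(CH2OCH3), CH(OCH3), CH(OCH3) → 5.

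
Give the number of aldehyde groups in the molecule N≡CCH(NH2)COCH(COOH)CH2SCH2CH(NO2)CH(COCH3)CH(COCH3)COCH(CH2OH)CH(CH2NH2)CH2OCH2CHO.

1

Taking each segment in turn:
  N≡C: N≡C–: carbon triple-bonded to nitrogen → nitrile.
  CH(NH2): –NH2 on an sp³ carbon with no adjacent C=O → amine.
  CO: –C(=O)– with carbon on both sides → ketone.
  CH(COOH): pendant –COOH: carbonyl C bonded to C and –OH → carboxylic acid.
  CH2SCH2: C–S–C linkage → sulfide (thioether).
  CH(NO2): –NO2 on an sp³ carbon → nitro (the N=O is not a carbonyl).
  CH(COCH3): pendant –COCH3: carbonyl C bonded to two carbons → ketone.
  CH(COCH3): pendant –COCH3: carbonyl C bonded to two carbons → ketone.
  CO: –C(=O)– with carbon on both sides → ketone.
  CH(CH2OH): pendant –CH2OH on an sp³ backbone C → alcohol.
  CH(CH2NH2): pendant –CH2NH2: N on sp³ C, no adjacent C=O → amine.
  CH2OCH2: C–O–C with sp³ carbons on both sides and no adjacent C=O → ether.
  CHO: terminal –CHO: carbonyl C bonded to H and C → aldehyde.
Aldehyde appears at: CHO → 1.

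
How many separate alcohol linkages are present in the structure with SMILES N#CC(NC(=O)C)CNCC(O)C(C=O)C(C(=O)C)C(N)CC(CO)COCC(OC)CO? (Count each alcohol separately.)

3

Taking each segment in turn:
  N≡C: N≡C–: carbon triple-bonded to nitrogen → nitrile.
  CH(NHCOCH3): pendant –NHC(=O)CH3: N bonded to a carbonyl → amide (not amine).
  CH2NHCH2: C–N–C with sp³ carbons and no adjacent C=O → amine (secondary).
  CH(OH): –OH on an sp³ carbon → alcohol (secondary).
  CH(CHO): pendant –CHO: carbonyl C bonded to C and H → aldehyde.
  CH(COCH3): pendant –COCH3: carbonyl C bonded to two carbons → ketone.
  CH(NH2): –NH2 on an sp³ carbon with no adjacent C=O → amine.
  CH(CH2OH): pendant –CH2OH on an sp³ backbone C → alcohol.
  CH2OCH2: C–O–C with sp³ carbons on both sides and no adjacent C=O → ether.
  CH(OCH3): pendant –OCH3: C–O–C with sp³ C, no adjacent C=O → ether.
  CH2OH: –OH on an sp³ carbon → alcohol.
Alcohol appears at: CH(OH), CH(CH2OH), CH2OH → 3.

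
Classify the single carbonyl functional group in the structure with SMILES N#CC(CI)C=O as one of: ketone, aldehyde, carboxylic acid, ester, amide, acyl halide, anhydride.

The carbonyl is in the CHO segment: terminal –CHO: carbonyl C bonded to H and C → aldehyde.

aldehyde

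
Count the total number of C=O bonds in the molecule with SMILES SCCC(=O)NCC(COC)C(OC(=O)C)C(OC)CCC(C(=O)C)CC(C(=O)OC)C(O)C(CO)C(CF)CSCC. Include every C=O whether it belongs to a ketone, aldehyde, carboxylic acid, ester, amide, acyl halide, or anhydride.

4

CH2CONHCH2: amide, 1 C=O (running total 1).
CH(OCOCH3): ester, 1 C=O (running total 2).
CH(COCH3): ketone, 1 C=O (running total 3).
CH(COOCH3): ester, 1 C=O (running total 4).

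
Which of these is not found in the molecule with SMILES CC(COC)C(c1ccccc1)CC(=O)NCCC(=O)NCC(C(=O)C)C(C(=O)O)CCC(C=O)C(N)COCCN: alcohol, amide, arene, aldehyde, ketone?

aldehyde: present (CH(CHO) — pendant –CHO: carbonyl C bonded to C and H → aldehyde).
arene: present (CH(C6H5) — pendant –C6H5: benzene ring → arene).
amide: present (CH2CONHCH2 — –C(=O)–N– linkage → amide (the N is not an amine)).
ketone: present (CH(COCH3) — pendant –COCH3: carbonyl C bonded to two carbons → ketone).
alcohol: absent. In CH(COOH), the –OH sits on a carbonyl carbon, making it part of a carboxylic acid, not an alcohol.

alcohol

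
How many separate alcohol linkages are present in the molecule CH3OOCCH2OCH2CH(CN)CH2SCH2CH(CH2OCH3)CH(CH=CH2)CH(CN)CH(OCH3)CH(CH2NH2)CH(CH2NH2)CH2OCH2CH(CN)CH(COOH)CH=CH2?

Taking each segment in turn:
  CH3OOC: CH3O–C(=O)–: carbonyl C bonded to C and to –OCH3 → ester (not ketone + ether).
  CH2OCH2: C–O–C with sp³ carbons on both sides and no adjacent C=O → ether.
  CH(CN): pendant –C≡N: nitrile.
  CH2SCH2: C–S–C linkage → sulfide (thioether).
  CH(CH2OCH3): pendant –CH2OCH3: C–O–C linkage → ether.
  CH(CH=CH2): pendant –CH=CH2: C=C double bond → alkene.
  CH(CN): pendant –C≡N: nitrile.
  CH(OCH3): pendant –OCH3: C–O–C with sp³ C, no adjacent C=O → ether.
  CH(CH2NH2): pendant –CH2NH2: N on sp³ C, no adjacent C=O → amine.
  CH(CH2NH2): pendant –CH2NH2: N on sp³ C, no adjacent C=O → amine.
  CH2OCH2: C–O–C with sp³ carbons on both sides and no adjacent C=O → ether.
  CH(CN): pendant –C≡N: nitrile.
  CH(COOH): pendant –COOH: carbonyl C bonded to C and –OH → carboxylic acid.
  CH=CH2: C=C double bond → alkene.
No segment is a alcohol: CH2OCH2 is ether, not alcohol; CH(CH2OCH3) is ether, not alcohol; CH(OCH3) is ether, not alcohol. → 0.

0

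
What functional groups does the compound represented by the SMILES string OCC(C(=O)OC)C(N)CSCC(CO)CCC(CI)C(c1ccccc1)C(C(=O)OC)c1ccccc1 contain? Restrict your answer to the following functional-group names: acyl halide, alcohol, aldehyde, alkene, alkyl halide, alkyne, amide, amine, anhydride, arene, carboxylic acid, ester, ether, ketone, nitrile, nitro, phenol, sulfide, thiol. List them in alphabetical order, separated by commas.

alcohol, alkyl halide, amine, arene, ester, sulfide

Reading the structure from left to right:
  HOCH2: HO– on an sp³ carbon → alcohol.
  CH(COOCH3): pendant –COOCH3: carbonyl C bonded to C and –OCH3 → ester.
  CH(NH2): –NH2 on an sp³ carbon with no adjacent C=O → amine.
  CH2SCH2: C–S–C linkage → sulfide (thioether).
  CH(CH2OH): pendant –CH2OH on an sp³ backbone C → alcohol.
  CH(CH2I): pendant –CH2X: halogen on sp³ carbon → alkyl halide.
  CH(C6H5): pendant –C6H5: benzene ring → arene.
  CH(COOCH3): pendant –COOCH3: carbonyl C bonded to C and –OCH3 → ester.
  C6H5: –C6H5 phenyl ring → arene.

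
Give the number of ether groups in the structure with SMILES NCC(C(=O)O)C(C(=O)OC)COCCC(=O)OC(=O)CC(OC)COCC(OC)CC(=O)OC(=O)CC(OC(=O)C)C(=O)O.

Working along the chain:
  H2NCH2: –NH2 on an sp³ carbon with no adjacent C=O → amine.
  CH(COOH): pendant –COOH: carbonyl C bonded to C and –OH → carboxylic acid.
  CH(COOCH3): pendant –COOCH3: carbonyl C bonded to C and –OCH3 → ester.
  CH2OCH2: C–O–C with sp³ carbons on both sides and no adjacent C=O → ether.
  CH2CO-O-COCH2: two acyl groups sharing one oxygen, –C(=O)–O–C(=O)– → anhydride.
  CH(OCH3): pendant –OCH3: C–O–C with sp³ C, no adjacent C=O → ether.
  CH2OCH2: C–O–C with sp³ carbons on both sides and no adjacent C=O → ether.
  CH(OCH3): pendant –OCH3: C–O–C with sp³ C, no adjacent C=O → ether.
  CH2CO-O-COCH2: two acyl groups sharing one oxygen, –C(=O)–O–C(=O)– → anhydride.
  CH(OCOCH3): pendant –OC(=O)CH3: an acyloxy group → ester.
  COOH: –COOH: carbonyl C bonded to –OH and C → carboxylic acid (the –OH is not a separate alcohol).
Ether appears at: CH2OCH2, CH(OCH3), CH2OCH2, CH(OCH3) → 4.

4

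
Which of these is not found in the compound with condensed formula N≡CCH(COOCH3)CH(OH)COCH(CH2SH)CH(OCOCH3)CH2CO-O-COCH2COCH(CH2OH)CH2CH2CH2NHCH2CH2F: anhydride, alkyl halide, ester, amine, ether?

ester: present (CH(COOCH3) — pendant –COOCH3: carbonyl C bonded to C and –OCH3 → ester).
anhydride: present (CH2CO-O-COCH2 — two acyl groups sharing one oxygen, –C(=O)–O–C(=O)– → anhydride).
amine: present (CH2NHCH2 — C–N–C with sp³ carbons and no adjacent C=O → amine (secondary)).
alkyl halide: present (CH2F — halogen on an sp³ carbon → alkyl halide).
ether: absent. In each of CH(COOCH3) and CH(OCOCH3), the C–O–C oxygen is adjacent to a C=O, so it belongs to an ester, not an ether.

ether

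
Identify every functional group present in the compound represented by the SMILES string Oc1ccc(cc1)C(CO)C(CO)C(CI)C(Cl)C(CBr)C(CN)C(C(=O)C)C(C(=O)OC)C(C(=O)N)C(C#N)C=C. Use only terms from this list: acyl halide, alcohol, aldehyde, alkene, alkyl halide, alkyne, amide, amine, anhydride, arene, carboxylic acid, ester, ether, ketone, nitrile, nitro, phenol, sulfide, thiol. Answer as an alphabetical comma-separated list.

Working along the chain:
  HOC6H4: –OH attached directly to an aromatic ring → phenol (not alcohol); the ring itself is an arene.
  CH(CH2OH): pendant –CH2OH on an sp³ backbone C → alcohol.
  CH(CH2OH): pendant –CH2OH on an sp³ backbone C → alcohol.
  CH(CH2I): pendant –CH2X: halogen on sp³ carbon → alkyl halide.
  CH(Cl): halogen on an sp³ carbon → alkyl halide.
  CH(CH2Br): pendant –CH2X: halogen on sp³ carbon → alkyl halide.
  CH(CH2NH2): pendant –CH2NH2: N on sp³ C, no adjacent C=O → amine.
  CH(COCH3): pendant –COCH3: carbonyl C bonded to two carbons → ketone.
  CH(COOCH3): pendant –COOCH3: carbonyl C bonded to C and –OCH3 → ester.
  CH(CONH2): pendant –CONH2: carbonyl C bonded to C and N → amide.
  CH(CN): pendant –C≡N: nitrile.
  CH=CH2: C=C double bond → alkene.

alcohol, alkene, alkyl halide, amide, amine, arene, ester, ketone, nitrile, phenol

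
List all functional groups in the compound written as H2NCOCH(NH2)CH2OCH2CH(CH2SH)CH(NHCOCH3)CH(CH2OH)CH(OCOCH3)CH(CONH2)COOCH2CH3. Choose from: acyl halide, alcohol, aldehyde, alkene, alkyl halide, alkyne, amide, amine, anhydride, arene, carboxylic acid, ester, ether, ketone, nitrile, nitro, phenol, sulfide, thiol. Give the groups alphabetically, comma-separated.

alcohol, amide, amine, ester, ether, thiol

–C(=O)NH2: carbonyl C bonded to C and to N → amide (the N is not a separate amine).
–NH2 on an sp³ carbon with no adjacent C=O → amine.
C–O–C with sp³ carbons on both sides and no adjacent C=O → ether.
pendant –CH2SH → thiol.
pendant –NHC(=O)CH3: N bonded to a carbonyl → amide (not amine).
pendant –CH2OH on an sp³ backbone C → alcohol.
pendant –OC(=O)CH3: an acyloxy group → ester.
pendant –CONH2: carbonyl C bonded to C and N → amide.
–C(=O)OCH2CH3: carbonyl C bonded to C and to –OEt → ester.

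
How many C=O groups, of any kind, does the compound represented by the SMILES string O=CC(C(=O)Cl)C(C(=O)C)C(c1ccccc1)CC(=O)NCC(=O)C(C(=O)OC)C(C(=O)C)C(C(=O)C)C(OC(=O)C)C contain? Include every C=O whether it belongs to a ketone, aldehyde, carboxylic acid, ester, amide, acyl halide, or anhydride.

9

OHC: aldehyde, 1 C=O (running total 1).
CH(COCl): acyl halide, 1 C=O (running total 2).
CH(COCH3): ketone, 1 C=O (running total 3).
CH2CONHCH2: amide, 1 C=O (running total 4).
CO: ketone, 1 C=O (running total 5).
CH(COOCH3): ester, 1 C=O (running total 6).
CH(COCH3): ketone, 1 C=O (running total 7).
CH(COCH3): ketone, 1 C=O (running total 8).
CH(OCOCH3): ester, 1 C=O (running total 9).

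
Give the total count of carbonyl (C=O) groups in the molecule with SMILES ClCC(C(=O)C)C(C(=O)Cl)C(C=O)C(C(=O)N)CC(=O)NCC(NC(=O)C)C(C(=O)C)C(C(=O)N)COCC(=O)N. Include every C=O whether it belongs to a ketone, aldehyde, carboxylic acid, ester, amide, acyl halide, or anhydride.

9

CH(COCH3): ketone, 1 C=O (running total 1).
CH(COCl): acyl halide, 1 C=O (running total 2).
CH(CHO): aldehyde, 1 C=O (running total 3).
CH(CONH2): amide, 1 C=O (running total 4).
CH2CONHCH2: amide, 1 C=O (running total 5).
CH(NHCOCH3): amide, 1 C=O (running total 6).
CH(COCH3): ketone, 1 C=O (running total 7).
CH(CONH2): amide, 1 C=O (running total 8).
CONH2: amide, 1 C=O (running total 9).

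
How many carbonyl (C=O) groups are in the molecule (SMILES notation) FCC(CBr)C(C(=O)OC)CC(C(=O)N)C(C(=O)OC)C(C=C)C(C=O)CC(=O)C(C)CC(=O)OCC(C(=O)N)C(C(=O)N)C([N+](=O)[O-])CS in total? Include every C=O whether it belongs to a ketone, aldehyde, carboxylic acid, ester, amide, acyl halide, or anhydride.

CH(COOCH3): ester, 1 C=O (running total 1).
CH(CONH2): amide, 1 C=O (running total 2).
CH(COOCH3): ester, 1 C=O (running total 3).
CH(CHO): aldehyde, 1 C=O (running total 4).
CO: ketone, 1 C=O (running total 5).
CH2COOCH2: ester, 1 C=O (running total 6).
CH(CONH2): amide, 1 C=O (running total 7).
CH(CONH2): amide, 1 C=O (running total 8).

8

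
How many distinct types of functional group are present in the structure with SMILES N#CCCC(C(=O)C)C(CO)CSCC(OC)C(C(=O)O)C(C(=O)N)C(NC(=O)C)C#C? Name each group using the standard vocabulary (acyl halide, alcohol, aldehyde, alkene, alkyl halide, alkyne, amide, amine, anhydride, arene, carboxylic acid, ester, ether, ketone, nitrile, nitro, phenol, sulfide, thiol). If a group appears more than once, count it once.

N≡C–: carbon triple-bonded to nitrogen → nitrile.
pendant –COCH3: carbonyl C bonded to two carbons → ketone.
pendant –CH2OH on an sp³ backbone C → alcohol.
C–S–C linkage → sulfide (thioether).
pendant –OCH3: C–O–C with sp³ C, no adjacent C=O → ether.
pendant –COOH: carbonyl C bonded to C and –OH → carboxylic acid.
pendant –CONH2: carbonyl C bonded to C and N → amide.
pendant –NHC(=O)CH3: N bonded to a carbonyl → amide (not amine).
C≡C triple bond → alkyne.
Distinct types present: alcohol, alkyne, amide, carboxylic acid, ether, ketone, nitrile, sulfide.

8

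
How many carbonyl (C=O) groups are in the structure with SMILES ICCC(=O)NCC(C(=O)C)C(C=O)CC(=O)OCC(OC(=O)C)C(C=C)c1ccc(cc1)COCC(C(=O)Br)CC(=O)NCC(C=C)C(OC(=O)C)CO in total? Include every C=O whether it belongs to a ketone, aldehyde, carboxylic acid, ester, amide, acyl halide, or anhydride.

CH2CONHCH2: amide, 1 C=O (running total 1).
CH(COCH3): ketone, 1 C=O (running total 2).
CH(CHO): aldehyde, 1 C=O (running total 3).
CH2COOCH2: ester, 1 C=O (running total 4).
CH(OCOCH3): ester, 1 C=O (running total 5).
CH(COBr): acyl halide, 1 C=O (running total 6).
CH2CONHCH2: amide, 1 C=O (running total 7).
CH(OCOCH3): ester, 1 C=O (running total 8).

8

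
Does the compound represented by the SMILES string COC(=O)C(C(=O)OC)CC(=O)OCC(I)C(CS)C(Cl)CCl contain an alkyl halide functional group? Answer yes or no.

yes

CH3O–C(=O)–: carbonyl C bonded to C and to –OCH3 → ester (not ketone + ether).
pendant –COOCH3: carbonyl C bonded to C and –OCH3 → ester.
–C(=O)–O–C with C on the carbonyl side → ester.
halogen on an sp³ carbon → alkyl halide.
pendant –CH2SH → thiol.
halogen on an sp³ carbon → alkyl halide.
halogen on an sp³ carbon → alkyl halide.
The CH(I) segment supplies the alkyl halide: halogen on an sp³ carbon → alkyl halide.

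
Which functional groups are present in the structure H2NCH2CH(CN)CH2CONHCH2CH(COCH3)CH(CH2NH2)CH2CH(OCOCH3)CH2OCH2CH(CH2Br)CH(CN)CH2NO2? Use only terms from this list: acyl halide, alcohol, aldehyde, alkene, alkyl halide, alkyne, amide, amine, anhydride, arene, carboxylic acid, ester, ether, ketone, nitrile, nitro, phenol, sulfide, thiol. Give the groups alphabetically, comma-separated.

alkyl halide, amide, amine, ester, ether, ketone, nitrile, nitro

–NH2 on an sp³ carbon with no adjacent C=O → amine.
pendant –C≡N: nitrile.
–C(=O)–N– linkage → amide (the N is not an amine).
pendant –COCH3: carbonyl C bonded to two carbons → ketone.
pendant –CH2NH2: N on sp³ C, no adjacent C=O → amine.
pendant –OC(=O)CH3: an acyloxy group → ester.
C–O–C with sp³ carbons on both sides and no adjacent C=O → ether.
pendant –CH2X: halogen on sp³ carbon → alkyl halide.
pendant –C≡N: nitrile.
–NO2 on carbon → nitro group.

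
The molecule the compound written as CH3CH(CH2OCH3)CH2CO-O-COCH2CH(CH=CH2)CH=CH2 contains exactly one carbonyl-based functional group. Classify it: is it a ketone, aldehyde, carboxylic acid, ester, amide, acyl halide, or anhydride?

The carbonyl is in the CH2CO-O-COCH2 segment: two acyl groups sharing one oxygen, –C(=O)–O–C(=O)– → anhydride.

anhydride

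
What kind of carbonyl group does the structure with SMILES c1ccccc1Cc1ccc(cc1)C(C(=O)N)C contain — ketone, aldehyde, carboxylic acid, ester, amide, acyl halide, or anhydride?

The carbonyl is in the CH(CONH2) segment: pendant –CONH2: carbonyl C bonded to C and N → amide.

amide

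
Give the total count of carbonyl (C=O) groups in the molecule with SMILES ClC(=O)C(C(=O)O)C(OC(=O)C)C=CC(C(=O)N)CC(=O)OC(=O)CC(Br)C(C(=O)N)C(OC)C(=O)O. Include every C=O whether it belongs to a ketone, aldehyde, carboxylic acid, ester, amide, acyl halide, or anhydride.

ClCO: acyl halide, 1 C=O (running total 1).
CH(COOH): carboxylic acid, 1 C=O (running total 2).
CH(OCOCH3): ester, 1 C=O (running total 3).
CH(CONH2): amide, 1 C=O (running total 4).
CH2CO-O-COCH2: anhydride, 2 C=O (running total 6).
CH(CONH2): amide, 1 C=O (running total 7).
COOH: carboxylic acid, 1 C=O (running total 8).

8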